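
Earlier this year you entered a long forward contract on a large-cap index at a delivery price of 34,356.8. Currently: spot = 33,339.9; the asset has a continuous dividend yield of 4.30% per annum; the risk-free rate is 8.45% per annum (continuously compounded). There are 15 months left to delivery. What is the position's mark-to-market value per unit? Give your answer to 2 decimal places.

Current fair forward for the remaining 15 months: F = S·e^((r − q)·T), (r − q) = 0.0845 − 0.0430 = 0.0415
F = 33339.9 · e^(0.0415 × 15/12) = 33339.9 × 1.05324408 = 35115.0523
Value of long forward = (F − K)·e^(−rT) = (35115.0523 − 34356.8) · e^(−0.0845·15/12)
= 758.2523 × 0.89976200 = 682.25

682.25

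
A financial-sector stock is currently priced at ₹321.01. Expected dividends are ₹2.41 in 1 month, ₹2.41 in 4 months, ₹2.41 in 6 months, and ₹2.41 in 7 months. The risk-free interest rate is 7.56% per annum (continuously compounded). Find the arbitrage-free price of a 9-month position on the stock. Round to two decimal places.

PV(dividends) I = 2.41·e^(−0.0756·1/12) + 2.41·e^(−0.0756·4/12) + 2.41·e^(−0.0756·6/12) + 2.41·e^(−0.0756·7/12)
I = 2.3949 + 2.3500 + 2.3206 + 2.3060 = 9.3715
F = (S − I)·e^(rT) = (321.01 − 9.3715) · e^(0.0756·9/12)
= 311.6385 · e^0.056700 = 311.6385 × 1.058338 = ₹329.82

₹329.82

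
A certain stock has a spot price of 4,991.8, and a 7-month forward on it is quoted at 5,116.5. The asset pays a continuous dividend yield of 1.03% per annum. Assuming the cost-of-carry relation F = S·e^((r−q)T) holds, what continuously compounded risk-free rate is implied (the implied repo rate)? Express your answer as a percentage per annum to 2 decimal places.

From F = S·e^((r−q)T): (r − q) = ln(F/S)/T
ln(5116.5/4991.8) = ln(1.024981) = 0.024674
(r − q) = 0.024674 / (7/12) = 0.042298
r = ln(F/S)/T + q = 0.042298 + 0.0103 = 0.052598
r = 5.26%

5.26%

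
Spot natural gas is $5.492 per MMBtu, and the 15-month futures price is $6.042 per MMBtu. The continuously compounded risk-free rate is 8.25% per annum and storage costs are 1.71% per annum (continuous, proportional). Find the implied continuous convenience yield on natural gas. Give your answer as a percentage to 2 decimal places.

2.32%

F = S·e^((r+u−y)T) ⇒ (r+u−y) = ln(F/S)/T
ln(6.042/5.492) = 0.095443; /T ⇒ 0.076354
y = r + u − ln(F/S)/T = 0.0825 + 0.0171 − 0.076354 = 0.023246
y = 2.32%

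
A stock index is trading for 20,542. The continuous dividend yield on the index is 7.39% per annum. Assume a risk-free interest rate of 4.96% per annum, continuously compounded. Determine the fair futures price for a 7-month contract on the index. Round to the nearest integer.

20,253

F = S·e^((r − q)T) = 20542 · e^((0.0496 − 0.0739) × 7/12)
= 20542 · e^-0.014175 = 20542 × 0.985925
F = 20,253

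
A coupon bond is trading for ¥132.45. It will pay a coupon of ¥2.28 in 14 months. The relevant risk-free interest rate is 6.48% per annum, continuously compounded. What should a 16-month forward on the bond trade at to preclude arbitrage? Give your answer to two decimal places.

¥142.10

PV(coupons) I = 2.28·e^(−0.0648·14/12)
I = 2.1140
F = (S − I)·e^(rT) = (132.45 − 2.1140) · e^(0.0648·16/12)
= 130.3360 · e^0.086400 = 130.3360 × 1.090242 = ¥142.10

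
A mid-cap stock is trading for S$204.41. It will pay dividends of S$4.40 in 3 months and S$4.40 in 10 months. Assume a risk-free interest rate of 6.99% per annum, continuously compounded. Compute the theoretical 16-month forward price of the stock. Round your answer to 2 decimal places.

PV(dividends) I = 4.40·e^(−0.0699·3/12) + 4.40·e^(−0.0699·10/12)
I = 4.3238 + 4.1510 = 8.4748
F = (S − I)·e^(rT) = (204.41 − 8.4748) · e^(0.0699·16/12)
= 195.9352 · e^0.093200 = 195.9352 × 1.097681 = S$215.07

S$215.07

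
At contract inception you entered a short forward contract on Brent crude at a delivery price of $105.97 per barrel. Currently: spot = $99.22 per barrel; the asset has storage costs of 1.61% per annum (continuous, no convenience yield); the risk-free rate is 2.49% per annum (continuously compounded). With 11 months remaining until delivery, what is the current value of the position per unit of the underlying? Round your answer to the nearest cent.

$2.88 per barrel

Current fair forward for the remaining 11 months: F = S·e^((r + u)·T), (r + u) = 0.0249 + 0.0161 = 0.0410
F = 99.22 · e^(0.0410 × 11/12) = 99.22 × 1.038299 = 103.0200
Value of long forward = (F − K)·e^(−rT) = (103.0200 − 105.97) · e^(−0.0249·11/12)
= -2.9500 × 0.977434 = -2.88
Short position value = −(long value) = $2.88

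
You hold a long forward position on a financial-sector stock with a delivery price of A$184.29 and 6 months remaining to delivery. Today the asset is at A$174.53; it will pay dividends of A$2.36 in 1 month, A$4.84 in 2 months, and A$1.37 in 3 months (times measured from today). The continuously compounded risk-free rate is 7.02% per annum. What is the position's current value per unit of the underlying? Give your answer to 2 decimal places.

-A$11.88

PV(remaining dividends) I = 2.36·e^(−0.0702·1/12) + 4.84·e^(−0.0702·2/12) + 1.37·e^(−0.0702·3/12) = 8.4761
Current forward F = (S − I)·e^(rT) = (174.53 − 8.4761)·e^(0.0702·6/12) = 166.0539 × 1.035723 = 171.9858
Value (long) = (F − K)·e^(−rT) = (171.9858 − 184.29) × 0.965509 = -11.8798
Value = -A$11.88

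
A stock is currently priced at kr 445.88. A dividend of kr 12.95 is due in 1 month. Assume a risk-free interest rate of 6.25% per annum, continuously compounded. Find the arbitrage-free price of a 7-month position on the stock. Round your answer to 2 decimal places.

kr 449.07

PV(dividends) I = 12.95·e^(−0.0625·1/12)
I = 12.8827
F = (S − I)·e^(rT) = (445.88 − 12.8827) · e^(0.0625·7/12)
= 432.9973 · e^0.036458 = 432.9973 × 1.037131 = kr 449.07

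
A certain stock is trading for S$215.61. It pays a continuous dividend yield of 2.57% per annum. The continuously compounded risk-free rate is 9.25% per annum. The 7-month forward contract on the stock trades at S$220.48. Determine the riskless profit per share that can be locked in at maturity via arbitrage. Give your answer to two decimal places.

Fair forward: F* = S·e^(carry·T), with carry = (r − q) = 0.0925 − 0.0257 = 0.0668
F* = 215.61 · e^(0.0668 × 7/12) = 215.61 · e^0.038967 = 215.61 × 1.039736 = S$224.1775
Market S$220.48 < fair S$224.1775: forward underpriced → reverse cash-and-carry (short spot, go long the forward).
At maturity, profit = |F_mkt − F*| = |220.48 − 224.1775| = S$3.70 per share

S$3.70 per share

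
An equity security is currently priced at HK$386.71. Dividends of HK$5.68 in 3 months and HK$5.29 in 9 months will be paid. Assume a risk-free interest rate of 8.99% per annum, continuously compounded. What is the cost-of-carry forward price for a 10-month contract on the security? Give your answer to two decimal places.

PV(dividends) I = 5.68·e^(−0.0899·3/12) + 5.29·e^(−0.0899·9/12)
I = 5.5538 + 4.9451 = 10.4989
F = (S − I)·e^(rT) = (386.71 − 10.4989) · e^(0.0899·10/12)
= 376.2111 · e^0.074917 = 376.2111 × 1.077795 = HK$405.48

HK$405.48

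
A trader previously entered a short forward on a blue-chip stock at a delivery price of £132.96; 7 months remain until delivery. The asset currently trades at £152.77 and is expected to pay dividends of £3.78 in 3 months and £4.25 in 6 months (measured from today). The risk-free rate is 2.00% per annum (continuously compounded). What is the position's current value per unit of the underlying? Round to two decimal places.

-£13.38

PV(remaining dividends) I = 3.78·e^(−0.0200·3/12) + 4.25·e^(−0.0200·6/12) = 7.9689
Current forward F = (S − I)·e^(rT) = (152.77 − 7.9689)·e^(0.0200·7/12) = 144.8011 × 1.011735 = 146.5003
Value (long) = (F − K)·e^(−rT) = (146.5003 − 132.96) × 0.988401 = 13.3832
Short position value = −(long value) = -£13.38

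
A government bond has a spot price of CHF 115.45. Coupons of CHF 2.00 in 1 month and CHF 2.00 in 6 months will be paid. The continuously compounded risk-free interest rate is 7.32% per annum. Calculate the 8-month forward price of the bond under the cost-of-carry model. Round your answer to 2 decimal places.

PV(coupons) I = 2.00·e^(−0.0732·1/12) + 2.00·e^(−0.0732·6/12)
I = 1.9878 + 1.9281 = 3.9159
F = (S − I)·e^(rT) = (115.45 − 3.9159) · e^(0.0732·8/12)
= 111.5341 · e^0.048800 = 111.5341 × 1.050010 = CHF 117.11

CHF 117.11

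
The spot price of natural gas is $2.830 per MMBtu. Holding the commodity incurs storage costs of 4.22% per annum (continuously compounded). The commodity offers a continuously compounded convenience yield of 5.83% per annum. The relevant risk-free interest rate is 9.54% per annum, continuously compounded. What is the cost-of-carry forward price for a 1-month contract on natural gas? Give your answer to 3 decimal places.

$2.849 per MMBtu

Net carry = r + u − y = 0.0954 + 0.0422 − 0.0583 = 0.0793
F = S·e^((r+u−y)T) = 2.830 · e^(0.0793 × 1/12) = 2.830 · e^0.006608
= 2.830 × 1.006630 = $2.849 per MMBtu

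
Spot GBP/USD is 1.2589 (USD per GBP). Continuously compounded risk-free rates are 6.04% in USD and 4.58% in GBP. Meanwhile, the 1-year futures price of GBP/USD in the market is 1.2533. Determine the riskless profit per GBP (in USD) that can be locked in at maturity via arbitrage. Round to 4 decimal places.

Fair futures: F* = S·e^(carry·T), with carry = (r_USD − r_GBP) = 0.0604 − 0.0458 = 0.0146
F* = 1.2589 · e^(0.0146 × 1) = 1.2589 · e^0.014600 = 1.2589 × 1.014707 = 1.2774
Market 1.2533 < fair 1.2774: forward underpriced → reverse cash-and-carry (short spot, go long the forward).
At maturity, profit = |F_mkt − F*| = |1.2533 − 1.2774| = 0.0241 per GBP (in USD)

0.0241 per GBP (in USD)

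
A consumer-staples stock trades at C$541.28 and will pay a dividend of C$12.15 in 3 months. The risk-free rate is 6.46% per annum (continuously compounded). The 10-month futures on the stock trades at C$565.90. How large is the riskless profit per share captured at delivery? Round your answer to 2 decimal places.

C$7.30 per share

PV(dividends) I = 12.15·e^(−0.0646·3/12) = 11.9554
Fair futures F* = (S − I)·e^(rT) = (541.28 − 11.9554)·e^0.053833 = 529.3246 × 1.055308 = 558.6005
Market C$565.90 > fair 558.6005: forward overpriced → cash-and-carry (borrow at r, buy the stock and collect the dividends, short the forward).
Profit at T = |F_mkt − F*| = |565.90 − 558.6005| = C$7.30 per share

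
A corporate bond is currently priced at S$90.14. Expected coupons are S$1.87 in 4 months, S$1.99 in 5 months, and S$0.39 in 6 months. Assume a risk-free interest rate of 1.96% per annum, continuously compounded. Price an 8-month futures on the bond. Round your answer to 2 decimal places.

PV(coupons) I = 1.87·e^(−0.0196·4/12) + 1.99·e^(−0.0196·5/12) + 0.39·e^(−0.0196·6/12)
I = 1.8578 + 1.9738 + 0.3862 = 4.2178
F = (S − I)·e^(rT) = (90.14 − 4.2178) · e^(0.0196·8/12)
= 85.9222 · e^0.013067 = 85.9222 × 1.013153 = S$87.05

S$87.05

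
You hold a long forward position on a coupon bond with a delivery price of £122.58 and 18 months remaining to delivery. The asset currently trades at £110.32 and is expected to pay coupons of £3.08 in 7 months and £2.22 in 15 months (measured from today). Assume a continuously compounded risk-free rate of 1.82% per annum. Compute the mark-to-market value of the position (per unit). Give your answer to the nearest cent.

PV(remaining coupons) I = 3.08·e^(−0.0182·7/12) + 2.22·e^(−0.0182·15/12) = 5.2175
Current forward F = (S − I)·e^(rT) = (110.32 − 5.2175)·e^(0.0182·18/12) = 105.1025 × 1.027676 = 108.0113
Value (long) = (F − K)·e^(−rT) = (108.0113 − 122.58) × 0.973069 = -14.1764
Value = -£14.18

-£14.18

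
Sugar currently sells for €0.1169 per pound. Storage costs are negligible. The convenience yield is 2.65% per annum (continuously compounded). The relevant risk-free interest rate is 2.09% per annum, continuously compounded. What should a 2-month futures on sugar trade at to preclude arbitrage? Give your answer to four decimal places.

€0.1168 per pound

Net carry = r + u − y = 0.0209 + 0.0000 − 0.0265 = -0.0056
F = S·e^((r+u−y)T) = 0.1169 · e^(-0.0056 × 2/12) = 0.1169 · e^-0.000933
= 0.1169 × 0.999067 = €0.1168 per pound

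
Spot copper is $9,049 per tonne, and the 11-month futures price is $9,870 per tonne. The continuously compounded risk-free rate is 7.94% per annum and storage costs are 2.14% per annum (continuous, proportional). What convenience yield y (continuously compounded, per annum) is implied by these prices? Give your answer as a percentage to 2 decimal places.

0.61%

F = S·e^((r+u−y)T) ⇒ (r+u−y) = ln(F/S)/T
ln(9870/9049) = 0.086846; /T ⇒ 0.094741
y = r + u − ln(F/S)/T = 0.0794 + 0.0214 − 0.094741 = 0.006059
y = 0.61%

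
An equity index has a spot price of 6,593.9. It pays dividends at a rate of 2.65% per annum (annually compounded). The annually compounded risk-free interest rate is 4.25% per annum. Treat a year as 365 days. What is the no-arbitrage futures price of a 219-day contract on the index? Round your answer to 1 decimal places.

6,655.4

F = S · (1+r)^T / (1+q)^T
= 6593.9 × 1.025287 / 1.015817 = 6593.9 × 1.009323
F = 6,655.4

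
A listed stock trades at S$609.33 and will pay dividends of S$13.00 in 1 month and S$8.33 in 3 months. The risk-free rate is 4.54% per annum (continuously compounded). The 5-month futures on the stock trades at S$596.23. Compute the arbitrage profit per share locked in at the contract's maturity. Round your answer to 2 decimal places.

S$3.14 per share

PV(dividends) I = 13.00·e^(−0.0454·1/12) + 8.33·e^(−0.0454·3/12) = 21.1869
Fair futures F* = (S − I)·e^(rT) = (609.33 − 21.1869)·e^0.018917 = 588.1431 × 1.019097 = 599.3749
Market S$596.23 < fair 599.3749: forward underpriced → reverse cash-and-carry (short the stock, invest proceeds at r, pay the dividends, go long the forward).
Profit at T = |F_mkt − F*| = |596.23 − 599.3749| = S$3.14 per share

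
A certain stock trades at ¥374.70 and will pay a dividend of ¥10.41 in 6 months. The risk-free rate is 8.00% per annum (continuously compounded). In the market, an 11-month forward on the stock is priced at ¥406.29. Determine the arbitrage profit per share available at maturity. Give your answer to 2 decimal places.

PV(dividends) I = 10.41·e^(−0.0800·6/12) = 10.0018
Fair forward F* = (S − I)·e^(rT) = (374.70 − 10.0018)·e^0.073333 = 364.6982 × 1.076089 = 392.4477
Market ¥406.29 > fair 392.4477: forward overpriced → cash-and-carry (borrow at r, buy the stock and collect the dividends, short the forward).
Profit at T = |F_mkt − F*| = |406.29 − 392.4477| = ¥13.84 per share

¥13.84 per share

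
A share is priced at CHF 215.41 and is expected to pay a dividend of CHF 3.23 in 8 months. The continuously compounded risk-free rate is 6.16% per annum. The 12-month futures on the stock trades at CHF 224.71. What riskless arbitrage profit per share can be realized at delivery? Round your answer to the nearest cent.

CHF 1.09 per share

PV(dividends) I = 3.23·e^(−0.0616·8/12) = 3.1000
Fair futures F* = (S − I)·e^(rT) = (215.41 − 3.1000)·e^0.061600 = 212.3100 × 1.063537 = 225.7995
Market CHF 224.71 < fair 225.7995: forward underpriced → reverse cash-and-carry (short the stock, invest proceeds at r, pay the dividends, go long the forward).
Profit at T = |F_mkt − F*| = |224.71 − 225.7995| = CHF 1.09 per share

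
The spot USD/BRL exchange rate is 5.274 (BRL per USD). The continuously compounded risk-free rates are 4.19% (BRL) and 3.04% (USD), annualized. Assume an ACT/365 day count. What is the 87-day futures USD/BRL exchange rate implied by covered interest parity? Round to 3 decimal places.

5.288

F = S·e^((r_BRL − r_USD)T) = 5.274 · e^((0.0419 − 0.0304) × 87/365)
= 5.274 · e^0.002741 = 5.274 × 1.002745
F = 5.288 BRL per USD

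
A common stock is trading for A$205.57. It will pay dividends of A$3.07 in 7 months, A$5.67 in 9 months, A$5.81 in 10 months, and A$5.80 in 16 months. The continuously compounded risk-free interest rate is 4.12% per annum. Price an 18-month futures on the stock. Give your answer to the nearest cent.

PV(dividends) I = 3.07·e^(−0.0412·7/12) + 5.67·e^(−0.0412·9/12) + 5.81·e^(−0.0412·10/12) + 5.80·e^(−0.0412·16/12)
I = 2.9971 + 5.4975 + 5.6139 + 5.4900 = 19.5985
F = (S − I)·e^(rT) = (205.57 − 19.5985) · e^(0.0412·18/12)
= 185.9715 · e^0.061800 = 185.9715 × 1.063750 = A$197.83

A$197.83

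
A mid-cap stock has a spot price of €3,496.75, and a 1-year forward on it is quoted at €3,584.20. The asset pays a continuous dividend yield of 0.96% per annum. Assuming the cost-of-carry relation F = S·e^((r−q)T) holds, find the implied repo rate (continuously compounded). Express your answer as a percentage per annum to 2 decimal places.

3.43%

From F = S·e^((r−q)T): (r − q) = ln(F/S)/T
ln(3584.20/3496.75) = ln(1.025009) = 0.024701
(r − q) = 0.024701 / (12/12) = 0.024701
r = ln(F/S)/T + q = 0.024701 + 0.0096 = 0.034301
r = 3.43%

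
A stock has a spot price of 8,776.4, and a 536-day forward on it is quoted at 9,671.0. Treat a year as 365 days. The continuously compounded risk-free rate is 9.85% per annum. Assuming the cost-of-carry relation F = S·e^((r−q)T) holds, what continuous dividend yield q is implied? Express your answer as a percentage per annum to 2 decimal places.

From F = S·e^((r−q)T): (r − q) = ln(F/S)/T
ln(9671.0/8776.4) = ln(1.101932) = 0.097065
(r − q) = 0.097065 / (536/365) = 0.066098
q = r − ln(F/S)/T = 0.0985 − 0.066098 = 0.032402
q = 3.24%

3.24%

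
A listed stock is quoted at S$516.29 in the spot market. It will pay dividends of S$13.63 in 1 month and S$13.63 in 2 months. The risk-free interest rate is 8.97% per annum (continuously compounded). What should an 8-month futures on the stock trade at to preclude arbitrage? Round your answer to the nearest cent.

S$519.49

PV(dividends) I = 13.63·e^(−0.0897·1/12) + 13.63·e^(−0.0897·2/12)
I = 13.5285 + 13.4277 = 26.9562
F = (S − I)·e^(rT) = (516.29 − 26.9562) · e^(0.0897·8/12)
= 489.3338 · e^0.059800 = 489.3338 × 1.061624 = S$519.49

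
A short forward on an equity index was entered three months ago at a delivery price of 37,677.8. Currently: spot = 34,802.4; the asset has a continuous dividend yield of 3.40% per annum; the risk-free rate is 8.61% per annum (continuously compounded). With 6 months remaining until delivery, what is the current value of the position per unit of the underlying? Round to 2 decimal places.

1874.43

Current fair forward for the remaining 6 months: F = S·e^((r − q)·T), (r − q) = 0.0861 − 0.0340 = 0.0521
F = 34802.4 · e^(0.0521 × 6/12) = 34802.4 × 1.02639227 = 35720.9143
Value of long forward = (F − K)·e^(−rT) = (35720.9143 − 37677.8) · e^(−0.0861·6/12)
= -1956.8857 × 0.95786350 = -1874.43
Short position value = −(long value) = 1874.43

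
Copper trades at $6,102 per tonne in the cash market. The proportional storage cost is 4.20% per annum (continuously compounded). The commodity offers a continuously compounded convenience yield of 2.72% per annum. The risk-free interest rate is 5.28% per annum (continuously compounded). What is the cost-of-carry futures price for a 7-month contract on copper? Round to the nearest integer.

Net carry = r + u − y = 0.0528 + 0.0420 − 0.0272 = 0.0676
F = S·e^((r+u−y)T) = 6102 · e^(0.0676 × 7/12) = 6102 · e^0.039433
= 6102 × 1.040221 = $6,347 per tonne

$6,347 per tonne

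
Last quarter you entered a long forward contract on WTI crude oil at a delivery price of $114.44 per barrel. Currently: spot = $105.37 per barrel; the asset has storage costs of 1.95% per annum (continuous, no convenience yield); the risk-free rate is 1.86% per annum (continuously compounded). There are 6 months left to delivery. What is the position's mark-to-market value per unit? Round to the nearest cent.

-$6.98 per barrel

Current fair forward for the remaining 6 months: F = S·e^((r + u)·T), (r + u) = 0.0186 + 0.0195 = 0.0381
F = 105.37 · e^(0.0381 × 6/12) = 105.37 × 1.019233 = 107.3966
Value of long forward = (F − K)·e^(−rT) = (107.3966 − 114.44) · e^(−0.0186·6/12)
= -7.0434 × 0.990743 = -6.98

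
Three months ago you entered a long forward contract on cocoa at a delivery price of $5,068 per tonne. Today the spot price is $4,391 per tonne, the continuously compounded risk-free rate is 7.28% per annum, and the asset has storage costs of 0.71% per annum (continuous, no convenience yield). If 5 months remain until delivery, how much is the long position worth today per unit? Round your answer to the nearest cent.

-$512.57 per tonne

Current fair forward for the remaining 5 months: F = S·e^((r + u)·T), (r + u) = 0.0728 + 0.0071 = 0.0799
F = 4391 · e^(0.0799 × 5/12) = 4391 × 1.03385204 = 4539.6443
Value of long forward = (F − K)·e^(−rT) = (4539.6443 − 5068) · e^(−0.0728·5/12)
= -528.3557 × 0.97012211 = -512.57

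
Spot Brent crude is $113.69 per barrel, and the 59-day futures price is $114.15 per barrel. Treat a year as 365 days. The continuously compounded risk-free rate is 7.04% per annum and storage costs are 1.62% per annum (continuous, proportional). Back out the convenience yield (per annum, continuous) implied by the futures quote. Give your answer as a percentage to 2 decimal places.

F = S·e^((r+u−y)T) ⇒ (r+u−y) = ln(F/S)/T
ln(114.15/113.69) = 0.004038; /T ⇒ 0.024981
y = r + u − ln(F/S)/T = 0.0704 + 0.0162 − 0.024981 = 0.061619
y = 6.16%

6.16%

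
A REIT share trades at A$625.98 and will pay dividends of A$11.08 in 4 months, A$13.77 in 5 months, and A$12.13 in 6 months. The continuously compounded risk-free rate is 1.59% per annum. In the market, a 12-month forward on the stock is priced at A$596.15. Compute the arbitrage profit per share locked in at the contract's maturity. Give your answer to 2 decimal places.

PV(dividends) I = 11.08·e^(−0.0159·4/12) + 13.77·e^(−0.0159·5/12) + 12.13·e^(−0.0159·6/12) = 36.7345
Fair forward F* = (S − I)·e^(rT) = (625.98 − 36.7345)·e^0.015900 = 589.2455 × 1.016027 = 598.6893
Market A$596.15 < fair 598.6893: forward underpriced → reverse cash-and-carry (short the stock, invest proceeds at r, pay the dividends, go long the forward).
Profit at T = |F_mkt − F*| = |596.15 − 598.6893| = A$2.54 per share

A$2.54 per share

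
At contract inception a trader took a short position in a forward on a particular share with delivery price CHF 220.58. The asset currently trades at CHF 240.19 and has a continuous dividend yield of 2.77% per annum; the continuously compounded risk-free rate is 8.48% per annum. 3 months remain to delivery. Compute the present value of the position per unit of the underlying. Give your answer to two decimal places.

-CHF 22.58

Current fair forward for the remaining 3 months: F = S·e^((r − q)·T), (r − q) = 0.0848 − 0.0277 = 0.0571
F = 240.19 · e^(0.0571 × 3/12) = 240.19 × 1.014377 = 243.6432
Value of long forward = (F − K)·e^(−rT) = (243.6432 − 220.58) · e^(−0.0848·3/12)
= 23.0632 × 0.979023 = 22.58
Short position value = −(long value) = -CHF 22.58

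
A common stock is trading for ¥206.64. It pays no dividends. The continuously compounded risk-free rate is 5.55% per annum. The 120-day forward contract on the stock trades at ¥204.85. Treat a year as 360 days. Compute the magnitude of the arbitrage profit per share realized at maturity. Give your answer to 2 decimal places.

Fair forward: F* = S·e^(carry·T), with carry = r = 0.0555
F* = 206.64 · e^(0.0555 × 120/360) = 206.64 · e^0.018500 = 206.64 × 1.018672 = ¥210.4984
Market ¥204.85 < fair ¥210.4984: forward underpriced → reverse cash-and-carry (short spot, go long the forward).
At maturity, profit = |F_mkt − F*| = |204.85 − 210.4984| = ¥5.65 per share

¥5.65 per share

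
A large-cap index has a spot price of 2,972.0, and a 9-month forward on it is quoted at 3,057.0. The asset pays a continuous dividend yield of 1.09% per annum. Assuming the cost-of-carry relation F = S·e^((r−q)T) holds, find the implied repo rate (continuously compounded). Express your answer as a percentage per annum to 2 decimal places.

From F = S·e^((r−q)T): (r − q) = ln(F/S)/T
ln(3057.0/2972.0) = ln(1.028600) = 0.028199
(r − q) = 0.028199 / (9/12) = 0.037599
r = ln(F/S)/T + q = 0.037599 + 0.0109 = 0.048499
r = 4.85%

4.85%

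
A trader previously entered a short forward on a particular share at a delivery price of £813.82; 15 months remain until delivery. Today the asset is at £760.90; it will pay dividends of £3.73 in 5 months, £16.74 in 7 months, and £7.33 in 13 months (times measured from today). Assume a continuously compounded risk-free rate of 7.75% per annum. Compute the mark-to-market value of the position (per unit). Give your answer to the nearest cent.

PV(remaining dividends) I = 3.73·e^(−0.0775·5/12) + 16.74·e^(−0.0775·7/12) + 7.33·e^(−0.0775·13/12) = 26.3513
Current forward F = (S − I)·e^(rT) = (760.90 − 26.3513)·e^(0.0775·15/12) = 734.5487 × 1.101723 = 809.2692
Value (long) = (F − K)·e^(−rT) = (809.2692 − 813.82) × 0.907669 = -4.1306
Short position value = −(long value) = £4.13

£4.13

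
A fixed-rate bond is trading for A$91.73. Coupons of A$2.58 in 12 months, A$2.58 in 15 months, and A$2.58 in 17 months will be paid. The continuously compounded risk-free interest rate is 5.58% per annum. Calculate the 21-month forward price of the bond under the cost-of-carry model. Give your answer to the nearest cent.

PV(coupons) I = 2.58·e^(−0.0558·12/12) + 2.58·e^(−0.0558·15/12) + 2.58·e^(−0.0558·17/12)
I = 2.4400 + 2.4062 + 2.3839 = 7.2301
F = (S − I)·e^(rT) = (91.73 − 7.2301) · e^(0.0558·21/12)
= 84.4999 · e^0.097650 = 84.4999 × 1.102577 = A$93.17

A$93.17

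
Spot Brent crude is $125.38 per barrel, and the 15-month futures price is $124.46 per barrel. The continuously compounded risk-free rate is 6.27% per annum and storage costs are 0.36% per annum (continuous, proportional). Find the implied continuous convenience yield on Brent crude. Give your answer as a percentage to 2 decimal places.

F = S·e^((r+u−y)T) ⇒ (r+u−y) = ln(F/S)/T
ln(124.46/125.38) = -0.007365; /T ⇒ -0.005892
y = r + u − ln(F/S)/T = 0.0627 + 0.0036 + 0.005892 = 0.072192
y = 7.22%

7.22%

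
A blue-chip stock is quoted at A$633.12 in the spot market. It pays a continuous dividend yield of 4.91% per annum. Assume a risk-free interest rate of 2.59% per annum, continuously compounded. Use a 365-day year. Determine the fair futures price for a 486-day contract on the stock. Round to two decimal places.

A$613.86

F = S·e^((r − q)T) = 633.12 · e^((0.0259 − 0.0491) × 486/365)
= 633.12 · e^-0.030891 = 633.12 × 0.969581
F = A$613.86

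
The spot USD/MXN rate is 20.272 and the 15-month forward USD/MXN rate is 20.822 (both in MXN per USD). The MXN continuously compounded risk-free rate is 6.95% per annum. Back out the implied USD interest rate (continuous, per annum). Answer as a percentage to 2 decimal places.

4.81%

F = S·e^((r_MXN − r_USD)T) ⇒ r_USD = r_MXN − ln(F/S)/T
ln(20.822/20.272) = 0.026769; /(15/12) = 0.021415
r_USD = 0.0695 − 0.021415 = 0.048085
r_USD = 4.81%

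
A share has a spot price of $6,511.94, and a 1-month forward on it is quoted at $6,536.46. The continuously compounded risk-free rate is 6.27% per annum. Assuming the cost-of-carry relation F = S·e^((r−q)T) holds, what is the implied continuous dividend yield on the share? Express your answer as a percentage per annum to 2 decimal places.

1.76%

From F = S·e^((r−q)T): (r − q) = ln(F/S)/T
ln(6536.46/6511.94) = ln(1.003765) = 0.003758
(r − q) = 0.003758 / (1/12) = 0.045096
q = r − ln(F/S)/T = 0.0627 − 0.045096 = 0.017604
q = 1.76%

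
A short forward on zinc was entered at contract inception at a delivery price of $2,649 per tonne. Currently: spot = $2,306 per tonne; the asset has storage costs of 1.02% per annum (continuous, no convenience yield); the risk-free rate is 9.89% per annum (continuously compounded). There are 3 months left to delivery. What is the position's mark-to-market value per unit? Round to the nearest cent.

Current fair forward for the remaining 3 months: F = S·e^((r + u)·T), (r + u) = 0.0989 + 0.0102 = 0.1091
F = 2306 · e^(0.1091 × 3/12) = 2306 × 1.02765037 = 2369.7618
Value of long forward = (F − K)·e^(−rT) = (2369.7618 − 2649) · e^(−0.0989·3/12)
= -279.2382 × 0.97557816 = -272.42
Short position value = −(long value) = $272.42

$272.42 per tonne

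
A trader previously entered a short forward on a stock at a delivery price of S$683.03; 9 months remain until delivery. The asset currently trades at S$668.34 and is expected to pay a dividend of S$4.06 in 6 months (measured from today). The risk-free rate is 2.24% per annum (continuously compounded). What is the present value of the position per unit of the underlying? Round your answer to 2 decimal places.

S$7.33

PV(remaining dividends) I = 4.06·e^(−0.0224·6/12) = 4.0148
Current forward F = (S − I)·e^(rT) = (668.34 − 4.0148)·e^(0.0224·9/12) = 664.3252 × 1.016942 = 675.5802
Value (long) = (F − K)·e^(−rT) = (675.5802 − 683.03) × 0.983340 = -7.3257
Short position value = −(long value) = S$7.33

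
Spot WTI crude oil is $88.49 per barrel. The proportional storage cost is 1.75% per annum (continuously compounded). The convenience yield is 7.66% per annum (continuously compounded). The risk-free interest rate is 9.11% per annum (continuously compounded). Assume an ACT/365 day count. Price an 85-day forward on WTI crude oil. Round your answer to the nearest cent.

$89.15 per barrel

Net carry = r + u − y = 0.0911 + 0.0175 − 0.0766 = 0.0320
F = S·e^((r+u−y)T) = 88.49 · e^(0.0320 × 85/365) = 88.49 · e^0.007452
= 88.49 × 1.007480 = $89.15 per barrel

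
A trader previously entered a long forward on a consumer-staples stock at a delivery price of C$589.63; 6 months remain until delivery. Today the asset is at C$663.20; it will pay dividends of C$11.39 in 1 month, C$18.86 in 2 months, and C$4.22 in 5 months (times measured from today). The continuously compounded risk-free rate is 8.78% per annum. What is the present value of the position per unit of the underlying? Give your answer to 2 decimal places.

C$64.93

PV(remaining dividends) I = 11.39·e^(−0.0878·1/12) + 18.86·e^(−0.0878·2/12) + 4.22·e^(−0.0878·5/12) = 33.9614
Current forward F = (S − I)·e^(rT) = (663.20 − 33.9614)·e^(0.0878·6/12) = 629.2386 × 1.044878 = 657.4776
Value (long) = (F − K)·e^(−rT) = (657.4776 − 589.63) × 0.957050 = 64.9335
Value = C$64.93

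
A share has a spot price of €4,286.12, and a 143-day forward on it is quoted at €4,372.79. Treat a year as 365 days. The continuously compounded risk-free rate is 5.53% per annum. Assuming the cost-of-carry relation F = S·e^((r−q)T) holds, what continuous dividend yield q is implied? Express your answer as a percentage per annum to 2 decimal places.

0.42%

From F = S·e^((r−q)T): (r − q) = ln(F/S)/T
ln(4372.79/4286.12) = ln(1.020221) = 0.020019
(r − q) = 0.020019 / (143/365) = 0.051097
q = r − ln(F/S)/T = 0.0553 − 0.051097 = 0.004203
q = 0.42%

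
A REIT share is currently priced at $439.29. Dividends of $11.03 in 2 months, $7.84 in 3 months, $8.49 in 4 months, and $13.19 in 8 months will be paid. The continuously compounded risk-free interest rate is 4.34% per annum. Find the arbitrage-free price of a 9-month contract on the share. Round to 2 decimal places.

$412.62

PV(dividends) I = 11.03·e^(−0.0434·2/12) + 7.84·e^(−0.0434·3/12) + 8.49·e^(−0.0434·4/12) + 13.19·e^(−0.0434·8/12)
I = 10.9505 + 7.7554 + 8.3681 + 12.8138 = 39.8878
F = (S − I)·e^(rT) = (439.29 − 39.8878) · e^(0.0434·9/12)
= 399.4022 · e^0.032550 = 399.4022 × 1.033086 = $412.62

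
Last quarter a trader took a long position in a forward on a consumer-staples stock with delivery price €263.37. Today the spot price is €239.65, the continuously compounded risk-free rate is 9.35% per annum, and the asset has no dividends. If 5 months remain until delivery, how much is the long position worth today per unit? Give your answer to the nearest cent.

Current fair forward for the remaining 5 months: F = S·e^(r·T), r = 0.0935
F = 239.65 · e^(0.0935 × 5/12) = 239.65 × 1.039727 = 249.1706
Value of long forward = (F − K)·e^(−rT) = (249.1706 − 263.37) · e^(−0.0935·5/12)
= -14.1994 × 0.961791 = -13.66

-€13.66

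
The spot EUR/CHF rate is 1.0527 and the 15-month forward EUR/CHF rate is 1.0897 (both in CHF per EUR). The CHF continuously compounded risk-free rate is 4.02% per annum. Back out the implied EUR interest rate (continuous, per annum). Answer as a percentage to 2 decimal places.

1.26%

F = S·e^((r_CHF − r_EUR)T) ⇒ r_EUR = r_CHF − ln(F/S)/T
ln(1.0897/1.0527) = 0.034544; /(15/12) = 0.027635
r_EUR = 0.0402 − 0.027635 = 0.012565
r_EUR = 1.26%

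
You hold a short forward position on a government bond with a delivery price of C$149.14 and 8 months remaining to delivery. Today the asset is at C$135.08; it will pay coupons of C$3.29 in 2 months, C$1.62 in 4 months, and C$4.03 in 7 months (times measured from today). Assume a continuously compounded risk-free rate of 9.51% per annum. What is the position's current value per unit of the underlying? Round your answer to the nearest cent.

C$13.52

PV(remaining coupons) I = 3.29·e^(−0.0951·2/12) + 1.62·e^(−0.0951·4/12) + 4.03·e^(−0.0951·7/12) = 8.6202
Current forward F = (S − I)·e^(rT) = (135.08 − 8.6202)·e^(0.0951·8/12) = 126.4598 × 1.065453 = 134.7370
Value (long) = (F − K)·e^(−rT) = (134.7370 − 149.14) × 0.938568 = -13.5182
Short position value = −(long value) = C$13.52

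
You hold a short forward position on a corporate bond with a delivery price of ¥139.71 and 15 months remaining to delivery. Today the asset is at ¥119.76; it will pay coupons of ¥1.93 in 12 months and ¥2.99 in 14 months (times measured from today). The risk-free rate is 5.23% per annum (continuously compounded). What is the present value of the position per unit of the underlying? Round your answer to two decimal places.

¥15.75

PV(remaining coupons) I = 1.93·e^(−0.0523·12/12) + 2.99·e^(−0.0523·14/12) = 4.6447
Current forward F = (S − I)·e^(rT) = (119.76 − 4.6447)·e^(0.0523·15/12) = 115.1153 × 1.067559 = 122.8924
Value (long) = (F − K)·e^(−rT) = (122.8924 − 139.71) × 0.936716 = -15.7533
Short position value = −(long value) = ¥15.75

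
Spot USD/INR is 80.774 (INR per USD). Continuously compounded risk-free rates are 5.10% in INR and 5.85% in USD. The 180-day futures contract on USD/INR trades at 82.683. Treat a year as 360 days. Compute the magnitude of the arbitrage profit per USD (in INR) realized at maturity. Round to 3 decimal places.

Fair futures: F* = S·e^(carry·T), with carry = (r_INR − r_USD) = 0.0510 − 0.0585 = -0.0075
F* = 80.774 · e^(-0.0075 × 180/360) = 80.774 · e^-0.003750 = 80.774 × 0.996257 = 80.4717
Market 82.683 > fair 80.4717: forward overpriced → cash-and-carry (buy spot, short the forward).
At maturity, profit = |F_mkt − F*| = |82.683 − 80.4717| = 2.211 per USD (in INR)

2.211 per USD (in INR)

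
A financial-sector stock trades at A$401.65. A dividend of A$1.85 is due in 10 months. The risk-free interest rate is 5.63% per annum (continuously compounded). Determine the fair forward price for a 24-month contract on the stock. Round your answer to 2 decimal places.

A$447.54

PV(dividends) I = 1.85·e^(−0.0563·10/12)
I = 1.7652
F = (S − I)·e^(rT) = (401.65 − 1.7652) · e^(0.0563·24/12)
= 399.8848 · e^0.112600 = 399.8848 × 1.119184 = A$447.54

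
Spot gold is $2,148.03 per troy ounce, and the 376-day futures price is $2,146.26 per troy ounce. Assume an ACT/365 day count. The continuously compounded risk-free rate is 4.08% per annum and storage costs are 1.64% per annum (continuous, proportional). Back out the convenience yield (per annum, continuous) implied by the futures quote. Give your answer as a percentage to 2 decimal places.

F = S·e^((r+u−y)T) ⇒ (r+u−y) = ln(F/S)/T
ln(2146.26/2148.03) = -0.000824; /T ⇒ -0.000800
y = r + u − ln(F/S)/T = 0.0408 + 0.0164 + 0.000800 = 0.058000
y = 5.80%

5.80%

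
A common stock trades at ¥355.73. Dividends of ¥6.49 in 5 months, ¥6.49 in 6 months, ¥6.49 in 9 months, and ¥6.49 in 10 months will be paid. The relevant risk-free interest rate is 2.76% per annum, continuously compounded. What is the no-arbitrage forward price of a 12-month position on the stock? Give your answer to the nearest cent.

PV(dividends) I = 6.49·e^(−0.0276·5/12) + 6.49·e^(−0.0276·6/12) + 6.49·e^(−0.0276·9/12) + 6.49·e^(−0.0276·10/12)
I = 6.4158 + 6.4011 + 6.3570 + 6.3424 = 25.5163
F = (S − I)·e^(rT) = (355.73 − 25.5163) · e^(0.0276·12/12)
= 330.2137 · e^0.027600 = 330.2137 × 1.027984 = ¥339.45

¥339.45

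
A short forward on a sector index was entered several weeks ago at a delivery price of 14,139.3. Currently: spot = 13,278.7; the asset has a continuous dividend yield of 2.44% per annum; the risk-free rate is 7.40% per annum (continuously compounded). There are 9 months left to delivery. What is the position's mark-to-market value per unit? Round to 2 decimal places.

Current fair forward for the remaining 9 months: F = S·e^((r − q)·T), (r − q) = 0.0740 − 0.0244 = 0.0496
F = 13278.7 · e^(0.0496 × 9/12) = 13278.7 × 1.03790058 = 13781.9704
Value of long forward = (F − K)·e^(−rT) = (13781.9704 − 14139.3) · e^(−0.0740·9/12)
= -357.3296 × 0.94601202 = -338.04
Short position value = −(long value) = 338.04

338.04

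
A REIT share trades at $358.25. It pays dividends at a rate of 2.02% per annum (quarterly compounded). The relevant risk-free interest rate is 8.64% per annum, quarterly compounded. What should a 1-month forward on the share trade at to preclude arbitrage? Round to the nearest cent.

$360.21

F = S · (1+r/4)^(4T) / (1+q/4)^(4T)
= 358.25 × 1.007149 / 1.001681 = 358.25 × 1.005459
F = $360.21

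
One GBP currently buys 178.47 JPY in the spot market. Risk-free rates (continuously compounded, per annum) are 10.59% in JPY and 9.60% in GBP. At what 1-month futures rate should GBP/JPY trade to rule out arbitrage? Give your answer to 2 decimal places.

F = S·e^((r_JPY − r_GBP)T) = 178.47 · e^((0.1059 − 0.0960) × 1/12)
= 178.47 · e^0.000825 = 178.47 × 1.000825
F = 178.62 JPY per GBP

178.62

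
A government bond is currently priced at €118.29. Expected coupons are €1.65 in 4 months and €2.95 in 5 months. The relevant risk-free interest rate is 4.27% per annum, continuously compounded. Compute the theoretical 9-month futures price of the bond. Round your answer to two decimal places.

€117.47

PV(coupons) I = 1.65·e^(−0.0427·4/12) + 2.95·e^(−0.0427·5/12)
I = 1.6267 + 2.8980 = 4.5247
F = (S − I)·e^(rT) = (118.29 − 4.5247) · e^(0.0427·9/12)
= 113.7653 · e^0.032025 = 113.7653 × 1.032543 = €117.47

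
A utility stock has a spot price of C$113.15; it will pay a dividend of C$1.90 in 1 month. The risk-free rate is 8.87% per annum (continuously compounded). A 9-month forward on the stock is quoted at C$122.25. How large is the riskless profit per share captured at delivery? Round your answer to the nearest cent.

C$3.33 per share

PV(dividends) I = 1.90·e^(−0.0887·1/12) = 1.8860
Fair forward F* = (S − I)·e^(rT) = (113.15 − 1.8860)·e^0.066525 = 111.2640 × 1.068788 = 118.9176
Market C$122.25 > fair 118.9176: forward overpriced → cash-and-carry (borrow at r, buy the stock and collect the dividends, short the forward).
Profit at T = |F_mkt − F*| = |122.25 − 118.9176| = C$3.33 per share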